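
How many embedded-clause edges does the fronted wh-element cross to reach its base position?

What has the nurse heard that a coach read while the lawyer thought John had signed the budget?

1

"what" is extracted from the object of "read".
Boundaries crossed, outermost first: [that] — 1 in total.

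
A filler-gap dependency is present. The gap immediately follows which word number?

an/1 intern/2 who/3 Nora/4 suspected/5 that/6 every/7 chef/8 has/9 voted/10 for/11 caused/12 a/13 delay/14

11

The displaced element is "an intern" (word 2).
It is linked across 1 clause boundary (that).
It functions as the object of the preposition "for" of "voted", so the gap sits immediately after word 11 ("for").
Base order: Nora suspected that every chef has voted for an intern.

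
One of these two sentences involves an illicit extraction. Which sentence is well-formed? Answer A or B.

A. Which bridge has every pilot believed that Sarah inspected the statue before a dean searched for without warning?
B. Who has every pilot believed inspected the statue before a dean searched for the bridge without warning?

In A, the wh-phrase is extracted from inside an adjunct island (introduced by "before"), which blocks movement.
In B, the extraction path crosses only that-complement boundaries, which are transparent.
So B is grammatical.

B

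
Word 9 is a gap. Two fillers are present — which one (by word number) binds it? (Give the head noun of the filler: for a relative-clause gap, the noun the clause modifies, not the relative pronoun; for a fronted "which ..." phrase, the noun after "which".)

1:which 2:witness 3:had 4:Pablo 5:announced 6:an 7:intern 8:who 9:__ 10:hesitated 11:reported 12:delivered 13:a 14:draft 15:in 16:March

7

The marked gap is inside the relative clause, the subject of "hesitated".
Its filler is the head noun "intern" (via "who"), at word 7.
(The other dependency links word 2 to a gap after word 11.)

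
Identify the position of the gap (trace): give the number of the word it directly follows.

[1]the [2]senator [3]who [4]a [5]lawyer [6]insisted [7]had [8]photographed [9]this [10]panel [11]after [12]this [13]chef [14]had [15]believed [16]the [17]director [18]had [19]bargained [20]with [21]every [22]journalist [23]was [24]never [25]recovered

The displaced element is "the senator" (word 2).
It is linked across 1 clause boundary (Ø).
It functions as the subject of "photographed", so the gap sits immediately after word 6 ("insisted").
Base order: A lawyer insisted that the senator had photographed this panel after this chef had believed the director had bargained with every journalist.

6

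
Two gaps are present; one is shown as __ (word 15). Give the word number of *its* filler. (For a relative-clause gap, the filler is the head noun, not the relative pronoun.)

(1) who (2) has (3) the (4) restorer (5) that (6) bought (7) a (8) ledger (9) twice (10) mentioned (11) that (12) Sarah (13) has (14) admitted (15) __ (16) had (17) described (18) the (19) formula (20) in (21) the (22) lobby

1

The marked gap is the subject of "described".
Its filler is the fronted wh-phrase "who", at word 1.
(The other dependency links word 4 to a gap after word 5.)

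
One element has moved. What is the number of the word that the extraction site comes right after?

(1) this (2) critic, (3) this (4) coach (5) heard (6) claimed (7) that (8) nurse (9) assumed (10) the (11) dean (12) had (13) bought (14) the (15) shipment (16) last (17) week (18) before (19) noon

5

The displaced element is "this critic" (word 2).
It is linked across 1 clause boundary (Ø).
It functions as the subject of "claimed", so the gap sits immediately after word 5 ("heard").
Base order: This coach heard that this critic claimed that nurse assumed the dean had bought the shipment last week before noon.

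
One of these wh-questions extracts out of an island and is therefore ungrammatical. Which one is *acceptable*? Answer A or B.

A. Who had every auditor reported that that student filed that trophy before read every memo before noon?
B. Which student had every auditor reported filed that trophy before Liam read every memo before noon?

In A, the wh-phrase is extracted from inside an adjunct island (introduced by "before"), which blocks movement.
In B, the extraction path crosses only that-complement boundaries, which are transparent.
So B is grammatical.

B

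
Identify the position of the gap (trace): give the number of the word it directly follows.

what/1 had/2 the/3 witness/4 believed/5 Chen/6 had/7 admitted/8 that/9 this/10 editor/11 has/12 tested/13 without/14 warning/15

The displaced element is "what" (word 1).
It is linked across 2 clause boundaries (Ø → that).
It functions as the direct object of "tested", so the gap sits immediately after word 13 ("tested").
Base order: The witness had believed Chen had admitted that this editor has tested what without warning.

13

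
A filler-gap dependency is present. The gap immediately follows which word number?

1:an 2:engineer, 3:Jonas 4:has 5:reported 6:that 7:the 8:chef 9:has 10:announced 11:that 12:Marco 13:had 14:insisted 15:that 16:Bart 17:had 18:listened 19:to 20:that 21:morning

The displaced element is "an engineer" (word 2).
It is linked across 3 clause boundaries (that → that → that).
It functions as the object of the preposition "to" of "listened", so the gap sits immediately after word 19 ("to").
Base order: Jonas has reported that the chef has announced that Marco had insisted that Bart had listened to an engineer that morning.

19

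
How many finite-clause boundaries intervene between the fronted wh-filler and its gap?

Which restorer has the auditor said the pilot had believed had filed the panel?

"which restorer" is extracted from the subject of "filed".
Boundaries crossed, outermost first: [Ø], [Ø] — 2 in total.

2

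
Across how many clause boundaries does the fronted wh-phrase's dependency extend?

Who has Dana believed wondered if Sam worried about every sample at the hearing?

1

"who" is extracted from the subject of "wondered".
Boundaries crossed, outermost first: [Ø] — 1 in total.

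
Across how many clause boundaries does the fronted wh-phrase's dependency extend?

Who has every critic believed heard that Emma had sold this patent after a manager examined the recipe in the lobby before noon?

1

"who" is extracted from the subject of "heard".
Boundaries crossed, outermost first: [Ø] — 1 in total.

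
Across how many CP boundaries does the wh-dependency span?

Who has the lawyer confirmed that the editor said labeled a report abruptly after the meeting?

2

"who" is extracted from the subject of "labeled".
Boundaries crossed, outermost first: [that], [Ø] — 2 in total.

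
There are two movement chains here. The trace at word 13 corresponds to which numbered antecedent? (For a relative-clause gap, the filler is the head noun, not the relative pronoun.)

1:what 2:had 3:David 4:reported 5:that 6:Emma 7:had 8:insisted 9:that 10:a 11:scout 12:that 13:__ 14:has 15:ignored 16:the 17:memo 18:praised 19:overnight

11

The marked gap is inside the relative clause, the subject of "ignored".
Its filler is the head noun "scout" (via "that"), at word 11.
(The other dependency links word 1 to a gap after word 18.)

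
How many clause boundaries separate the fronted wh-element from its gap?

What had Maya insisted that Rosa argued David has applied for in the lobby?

"what" is extracted from the PP object of "applied".
Boundaries crossed, outermost first: [that], [Ø] — 2 in total.

2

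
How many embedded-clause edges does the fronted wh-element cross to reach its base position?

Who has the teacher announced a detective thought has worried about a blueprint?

"who" is extracted from the subject of "worried".
Boundaries crossed, outermost first: [Ø], [Ø] — 2 in total.

2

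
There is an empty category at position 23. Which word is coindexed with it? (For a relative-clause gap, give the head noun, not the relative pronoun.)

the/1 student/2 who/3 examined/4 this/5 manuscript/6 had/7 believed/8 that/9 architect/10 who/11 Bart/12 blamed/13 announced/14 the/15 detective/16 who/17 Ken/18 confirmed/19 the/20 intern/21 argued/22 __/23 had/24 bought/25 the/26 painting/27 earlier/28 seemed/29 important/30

16

The gap at 23 is the subject of "bought", inside a relative clause.
The relative pronoun is "who" (word 17); it is bound by the head noun immediately before it.
Its filler is the head noun "detective", at word 16.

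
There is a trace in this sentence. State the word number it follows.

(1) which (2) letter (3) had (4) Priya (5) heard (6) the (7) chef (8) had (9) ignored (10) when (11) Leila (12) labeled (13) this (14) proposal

The displaced element is "which letter" (word 2).
It is linked across 1 clause boundary (Ø).
It functions as the direct object of "ignored", so the gap sits immediately after word 9 ("ignored").
Base order: Priya had heard the chef had ignored which letter when Leila labeled this proposal.

9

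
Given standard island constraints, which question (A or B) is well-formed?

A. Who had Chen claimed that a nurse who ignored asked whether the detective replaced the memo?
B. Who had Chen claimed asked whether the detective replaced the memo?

In A, the wh-phrase is extracted from inside a complex-NP island (relative clause) (introduced by "who"), which blocks movement.
In B, the extraction path crosses only that-complement boundaries, which are transparent.
So B is grammatical.

B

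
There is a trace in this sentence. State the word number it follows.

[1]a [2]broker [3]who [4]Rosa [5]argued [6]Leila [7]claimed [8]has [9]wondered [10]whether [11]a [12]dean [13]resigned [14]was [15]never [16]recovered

7

The displaced element is "a broker" (word 2).
It is linked across 2 clause boundaries (Ø → Ø).
It functions as the subject of "wondered", so the gap sits immediately after word 7 ("claimed").
Base order: Rosa argued Leila claimed that a broker has wondered whether a dean resigned.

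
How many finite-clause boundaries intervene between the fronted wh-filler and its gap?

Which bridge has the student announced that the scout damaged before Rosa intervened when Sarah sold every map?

"which bridge" is extracted from the object of "damaged".
Boundaries crossed, outermost first: [that] — 1 in total.

1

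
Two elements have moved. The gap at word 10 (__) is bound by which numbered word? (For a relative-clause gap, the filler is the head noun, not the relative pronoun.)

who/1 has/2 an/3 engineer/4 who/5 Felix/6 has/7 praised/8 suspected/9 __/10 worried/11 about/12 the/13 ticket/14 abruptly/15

The marked gap is the subject of "worried".
Its filler is the fronted wh-phrase "who", at word 1.
(The other dependency links word 4 to a gap after word 8.)

1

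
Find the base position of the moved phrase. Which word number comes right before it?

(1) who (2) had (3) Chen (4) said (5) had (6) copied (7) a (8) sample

4

The displaced element is "who" (word 1).
It is linked across 1 clause boundary (Ø).
It functions as the subject of "copied", so the gap sits immediately after word 4 ("said").
Base order: Chen had said who had copied a sample.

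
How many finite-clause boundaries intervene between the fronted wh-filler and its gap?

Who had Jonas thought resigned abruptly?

1

"who" is extracted from the subject of "resigned".
Boundaries crossed, outermost first: [Ø] — 1 in total.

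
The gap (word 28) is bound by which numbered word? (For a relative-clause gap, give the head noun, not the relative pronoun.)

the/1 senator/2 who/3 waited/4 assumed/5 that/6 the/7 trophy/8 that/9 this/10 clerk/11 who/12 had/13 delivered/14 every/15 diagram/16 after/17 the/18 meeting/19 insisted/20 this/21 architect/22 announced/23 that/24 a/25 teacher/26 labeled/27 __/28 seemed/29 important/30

The gap at 28 is the object of "labeled", inside a relative clause.
The relative pronoun is "that" (word 9); it is bound by the head noun immediately before it.
Its filler is the head noun "trophy", at word 8.

8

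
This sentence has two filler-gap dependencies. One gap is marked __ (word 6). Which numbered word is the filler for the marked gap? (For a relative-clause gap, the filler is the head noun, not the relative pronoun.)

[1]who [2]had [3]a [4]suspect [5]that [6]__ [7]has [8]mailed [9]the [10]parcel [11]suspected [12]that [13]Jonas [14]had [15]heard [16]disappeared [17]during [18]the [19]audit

4

The marked gap is inside the relative clause, the subject of "mailed".
Its filler is the head noun "suspect" (via "that"), at word 4.
(The other dependency links word 1 to a gap after word 15.)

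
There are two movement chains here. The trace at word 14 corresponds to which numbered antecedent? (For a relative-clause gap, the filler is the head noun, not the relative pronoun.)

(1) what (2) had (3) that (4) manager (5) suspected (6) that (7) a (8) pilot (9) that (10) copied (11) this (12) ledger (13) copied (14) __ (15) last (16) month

1

The marked gap is the direct object of "copied".
Its filler is the fronted wh-phrase "what", at word 1.
(The other dependency links word 8 to a gap after word 9.)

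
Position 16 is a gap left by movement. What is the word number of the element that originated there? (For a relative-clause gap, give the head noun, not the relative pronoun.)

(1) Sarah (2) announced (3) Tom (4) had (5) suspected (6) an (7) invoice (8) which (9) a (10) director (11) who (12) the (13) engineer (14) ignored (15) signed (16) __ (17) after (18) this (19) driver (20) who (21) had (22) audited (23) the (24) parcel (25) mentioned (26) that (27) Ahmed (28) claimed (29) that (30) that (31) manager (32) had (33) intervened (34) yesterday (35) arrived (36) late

7

The gap at 16 is the object of "signed", inside a relative clause.
The relative pronoun is "which" (word 8); it is bound by the head noun immediately before it.
Its filler is the head noun "invoice", at word 7.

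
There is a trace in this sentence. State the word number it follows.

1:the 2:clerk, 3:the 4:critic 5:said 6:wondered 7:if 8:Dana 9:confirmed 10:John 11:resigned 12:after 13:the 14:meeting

5

The displaced element is "the clerk" (word 2).
It is linked across 1 clause boundary (Ø).
It functions as the subject of "wondered", so the gap sits immediately after word 5 ("said").
Base order: The critic said the clerk wondered if Dana confirmed John resigned after the meeting.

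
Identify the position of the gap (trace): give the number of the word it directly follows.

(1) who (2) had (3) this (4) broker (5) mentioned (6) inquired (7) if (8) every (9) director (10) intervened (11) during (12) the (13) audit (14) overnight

The displaced element is "who" (word 1).
It is linked across 1 clause boundary (Ø).
It functions as the subject of "inquired", so the gap sits immediately after word 5 ("mentioned").
Base order: This broker had mentioned that who inquired if every director intervened during the audit overnight.

5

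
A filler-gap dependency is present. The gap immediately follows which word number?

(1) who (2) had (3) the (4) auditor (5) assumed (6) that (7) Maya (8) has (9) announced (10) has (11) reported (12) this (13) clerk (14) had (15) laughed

The displaced element is "who" (word 1).
It is linked across 2 clause boundaries (that → Ø).
It functions as the subject of "reported", so the gap sits immediately after word 9 ("announced").
Base order: The auditor had assumed that Maya has announced who has reported this clerk had laughed.

9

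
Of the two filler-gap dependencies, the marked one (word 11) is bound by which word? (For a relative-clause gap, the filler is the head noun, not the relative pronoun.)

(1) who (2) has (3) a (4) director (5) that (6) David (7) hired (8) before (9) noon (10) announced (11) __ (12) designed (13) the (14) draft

The marked gap is the subject of "designed".
Its filler is the fronted wh-phrase "who", at word 1.
(The other dependency links word 4 to a gap after word 7.)

1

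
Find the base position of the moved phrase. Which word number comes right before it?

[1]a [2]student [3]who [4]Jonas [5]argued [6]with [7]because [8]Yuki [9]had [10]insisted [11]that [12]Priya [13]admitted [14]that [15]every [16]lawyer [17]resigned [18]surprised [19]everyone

The displaced element is "a student" (word 2).
It functions as the object of the preposition "with" of "argued", so the gap sits immediately after word 6 ("with").
Base order: Jonas argued with a student because Yuki had insisted that Priya admitted that every lawyer resigned.

6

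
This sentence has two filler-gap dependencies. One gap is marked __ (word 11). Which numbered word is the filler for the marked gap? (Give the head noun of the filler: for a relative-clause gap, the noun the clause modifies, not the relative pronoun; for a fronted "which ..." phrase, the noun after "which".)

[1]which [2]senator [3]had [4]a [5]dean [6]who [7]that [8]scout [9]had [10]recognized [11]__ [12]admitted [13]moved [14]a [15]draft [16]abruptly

The marked gap is inside the relative clause, the direct object of "recognized".
Its filler is the head noun "dean" (via "who"), at word 5.
(The other dependency links word 2 to a gap after word 12.)

5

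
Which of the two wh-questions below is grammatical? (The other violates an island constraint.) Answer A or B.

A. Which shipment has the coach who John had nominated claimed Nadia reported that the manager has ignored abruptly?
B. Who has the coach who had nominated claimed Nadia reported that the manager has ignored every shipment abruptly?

A

In B, the wh-phrase is extracted from inside a complex-NP island (relative clause) (introduced by "who"), which blocks movement.
In A, the extraction path crosses only that-complement boundaries, which are transparent.
So A is grammatical.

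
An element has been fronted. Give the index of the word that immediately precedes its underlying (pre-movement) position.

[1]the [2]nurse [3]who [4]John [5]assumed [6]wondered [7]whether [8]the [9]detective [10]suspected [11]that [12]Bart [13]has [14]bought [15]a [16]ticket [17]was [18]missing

The displaced element is "the nurse" (word 2).
It is linked across 1 clause boundary (Ø).
It functions as the subject of "wondered", so the gap sits immediately after word 5 ("assumed").
Base order: John assumed the nurse wondered whether the detective suspected that Bart has bought a ticket.

5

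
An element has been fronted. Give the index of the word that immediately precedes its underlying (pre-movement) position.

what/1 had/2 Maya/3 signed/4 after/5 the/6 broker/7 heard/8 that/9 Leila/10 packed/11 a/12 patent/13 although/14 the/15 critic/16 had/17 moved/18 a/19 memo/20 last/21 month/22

The displaced element is "what" (word 1).
It functions as the direct object of "signed", so the gap sits immediately after word 4 ("signed").
Base order: Maya had signed what after the broker heard that Leila packed a patent although the critic had moved a memo last month.

4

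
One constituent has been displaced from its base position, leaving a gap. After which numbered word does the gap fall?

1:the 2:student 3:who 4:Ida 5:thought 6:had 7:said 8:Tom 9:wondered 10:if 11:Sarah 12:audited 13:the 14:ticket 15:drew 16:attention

5

The displaced element is "the student" (word 2).
It is linked across 1 clause boundary (Ø).
It functions as the subject of "said", so the gap sits immediately after word 5 ("thought").
Base order: Ida thought the student had said Tom wondered if Sarah audited the ticket.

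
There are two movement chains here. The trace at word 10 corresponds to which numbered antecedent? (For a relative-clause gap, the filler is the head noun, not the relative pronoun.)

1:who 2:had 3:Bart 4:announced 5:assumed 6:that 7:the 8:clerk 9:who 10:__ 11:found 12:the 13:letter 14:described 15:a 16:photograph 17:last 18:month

The marked gap is inside the relative clause, the subject of "found".
Its filler is the head noun "clerk" (via "who"), at word 8.
(The other dependency links word 1 to a gap after word 4.)

8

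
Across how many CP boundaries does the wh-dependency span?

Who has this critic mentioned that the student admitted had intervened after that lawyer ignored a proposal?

"who" is extracted from the subject of "intervened".
Boundaries crossed, outermost first: [that], [Ø] — 2 in total.

2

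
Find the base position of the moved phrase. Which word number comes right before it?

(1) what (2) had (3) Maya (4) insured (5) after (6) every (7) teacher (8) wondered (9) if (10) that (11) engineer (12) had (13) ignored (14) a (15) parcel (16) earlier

The displaced element is "what" (word 1).
It functions as the direct object of "insured", so the gap sits immediately after word 4 ("insured").
Base order: Maya had insured what after every teacher wondered if that engineer had ignored a parcel earlier.

4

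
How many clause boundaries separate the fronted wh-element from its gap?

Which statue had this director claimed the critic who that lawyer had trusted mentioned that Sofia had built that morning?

"which statue" is extracted from the object of "built".
Boundaries crossed, outermost first: [Ø], [that] — 2 in total.

2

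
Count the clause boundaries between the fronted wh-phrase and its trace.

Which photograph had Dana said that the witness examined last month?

1

"which photograph" is extracted from the object of "examined".
Boundaries crossed, outermost first: [that] — 1 in total.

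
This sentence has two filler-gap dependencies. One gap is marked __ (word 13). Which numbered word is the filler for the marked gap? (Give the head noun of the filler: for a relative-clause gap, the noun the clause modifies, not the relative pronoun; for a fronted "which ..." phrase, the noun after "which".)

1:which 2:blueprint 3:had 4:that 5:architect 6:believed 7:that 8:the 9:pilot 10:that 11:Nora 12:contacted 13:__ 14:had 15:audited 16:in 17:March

9

The marked gap is inside the relative clause, the direct object of "contacted".
Its filler is the head noun "pilot" (via "that"), at word 9.
(The other dependency links word 2 to a gap after word 15.)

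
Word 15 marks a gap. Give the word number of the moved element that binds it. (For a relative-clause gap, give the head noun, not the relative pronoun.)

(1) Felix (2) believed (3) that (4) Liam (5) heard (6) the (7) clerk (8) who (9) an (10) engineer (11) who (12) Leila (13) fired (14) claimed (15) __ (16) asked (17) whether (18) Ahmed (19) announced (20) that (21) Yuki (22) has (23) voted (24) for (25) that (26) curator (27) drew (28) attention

The gap at 15 is the subject of "asked", inside a relative clause.
The relative pronoun is "who" (word 8); it is bound by the head noun immediately before it.
Its filler is the head noun "clerk", at word 7.

7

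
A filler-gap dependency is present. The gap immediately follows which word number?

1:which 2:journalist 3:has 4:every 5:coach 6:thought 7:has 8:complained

The displaced element is "which journalist" (word 2).
It is linked across 1 clause boundary (Ø).
It functions as the subject of "complained", so the gap sits immediately after word 6 ("thought").
Base order: Every coach has thought which journalist has complained.

6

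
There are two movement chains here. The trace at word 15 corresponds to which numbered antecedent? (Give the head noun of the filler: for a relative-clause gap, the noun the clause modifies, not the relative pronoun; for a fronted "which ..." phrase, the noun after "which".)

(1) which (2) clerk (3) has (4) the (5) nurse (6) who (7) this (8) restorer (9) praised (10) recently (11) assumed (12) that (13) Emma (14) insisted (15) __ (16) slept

2

The marked gap is the subject of "slept".
Its filler is the fronted wh-phrase "which clerk", at word 2.
(The other dependency links word 5 to a gap after word 9.)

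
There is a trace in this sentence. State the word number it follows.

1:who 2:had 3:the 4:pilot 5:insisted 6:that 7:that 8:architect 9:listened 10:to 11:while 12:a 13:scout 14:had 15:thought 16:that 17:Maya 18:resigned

The displaced element is "who" (word 1).
It is linked across 1 clause boundary (that).
It functions as the object of the preposition "to" of "listened", so the gap sits immediately after word 10 ("to").
Base order: The pilot had insisted that that architect listened to who while a scout had thought that Maya resigned.

10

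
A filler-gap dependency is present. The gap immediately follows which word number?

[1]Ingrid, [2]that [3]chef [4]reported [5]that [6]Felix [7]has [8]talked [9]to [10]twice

9

The displaced element is "Ingrid" (word 1).
It is linked across 1 clause boundary (that).
It functions as the object of the preposition "to" of "talked", so the gap sits immediately after word 9 ("to").
Base order: That chef reported that Felix has talked to Ingrid twice.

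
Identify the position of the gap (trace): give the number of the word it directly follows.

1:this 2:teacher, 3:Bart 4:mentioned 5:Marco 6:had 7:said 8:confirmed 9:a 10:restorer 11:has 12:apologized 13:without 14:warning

7

The displaced element is "this teacher" (word 2).
It is linked across 2 clause boundaries (Ø → Ø).
It functions as the subject of "confirmed", so the gap sits immediately after word 7 ("said").
Base order: Bart mentioned Marco had said that this teacher confirmed a restorer has apologized without warning.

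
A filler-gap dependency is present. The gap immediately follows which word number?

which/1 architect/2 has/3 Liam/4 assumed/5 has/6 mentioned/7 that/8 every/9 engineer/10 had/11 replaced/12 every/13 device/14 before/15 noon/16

The displaced element is "which architect" (word 2).
It is linked across 1 clause boundary (Ø).
It functions as the subject of "mentioned", so the gap sits immediately after word 5 ("assumed").
Base order: Liam has assumed that which architect has mentioned that every engineer had replaced every device before noon.

5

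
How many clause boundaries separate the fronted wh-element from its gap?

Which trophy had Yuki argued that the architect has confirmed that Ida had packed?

"which trophy" is extracted from the object of "packed".
Boundaries crossed, outermost first: [that], [that] — 2 in total.

2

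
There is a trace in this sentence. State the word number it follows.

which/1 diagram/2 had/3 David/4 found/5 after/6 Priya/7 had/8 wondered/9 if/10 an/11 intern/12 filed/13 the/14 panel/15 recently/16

5

The displaced element is "which diagram" (word 2).
It functions as the direct object of "found", so the gap sits immediately after word 5 ("found").
Base order: David had found which diagram after Priya had wondered if an intern filed the panel recently.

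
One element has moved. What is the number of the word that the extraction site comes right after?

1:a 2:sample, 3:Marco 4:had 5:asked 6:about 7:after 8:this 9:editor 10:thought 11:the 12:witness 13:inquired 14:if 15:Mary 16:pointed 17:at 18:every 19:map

6

The displaced element is "a sample" (word 2).
It functions as the object of the preposition "about" of "asked", so the gap sits immediately after word 6 ("about").
Base order: Marco had asked about a sample after this editor thought the witness inquired if Mary pointed at every map.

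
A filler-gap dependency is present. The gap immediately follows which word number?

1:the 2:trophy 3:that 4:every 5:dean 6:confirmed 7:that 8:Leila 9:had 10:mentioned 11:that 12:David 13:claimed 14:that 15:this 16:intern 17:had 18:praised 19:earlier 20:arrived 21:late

18

The displaced element is "the trophy" (word 2).
It is linked across 3 clause boundaries (that → that → that).
It functions as the direct object of "praised", so the gap sits immediately after word 18 ("praised").
Base order: Every dean confirmed that Leila had mentioned that David claimed that this intern had praised the trophy earlier.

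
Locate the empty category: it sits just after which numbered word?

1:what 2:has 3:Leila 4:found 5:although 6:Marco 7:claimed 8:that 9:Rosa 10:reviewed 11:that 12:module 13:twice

4

The displaced element is "what" (word 1).
It functions as the direct object of "found", so the gap sits immediately after word 4 ("found").
Base order: Leila has found what although Marco claimed that Rosa reviewed that module twice.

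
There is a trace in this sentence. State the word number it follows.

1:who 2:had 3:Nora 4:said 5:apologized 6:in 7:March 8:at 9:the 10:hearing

4

The displaced element is "who" (word 1).
It is linked across 1 clause boundary (Ø).
It functions as the subject of "apologized", so the gap sits immediately after word 4 ("said").
Base order: Nora had said that who apologized in March at the hearing.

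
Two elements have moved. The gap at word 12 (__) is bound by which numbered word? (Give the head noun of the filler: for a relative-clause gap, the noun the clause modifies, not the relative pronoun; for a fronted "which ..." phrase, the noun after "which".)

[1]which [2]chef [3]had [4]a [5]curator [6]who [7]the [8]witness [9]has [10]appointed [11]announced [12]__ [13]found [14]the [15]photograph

The marked gap is the subject of "found".
Its filler is the fronted wh-phrase "which chef", at word 2.
(The other dependency links word 5 to a gap after word 10.)

2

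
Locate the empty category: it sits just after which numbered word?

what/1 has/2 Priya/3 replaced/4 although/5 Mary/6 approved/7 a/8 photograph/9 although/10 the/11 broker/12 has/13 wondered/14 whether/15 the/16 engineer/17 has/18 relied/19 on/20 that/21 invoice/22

4

The displaced element is "what" (word 1).
It functions as the direct object of "replaced", so the gap sits immediately after word 4 ("replaced").
Base order: Priya has replaced what although Mary approved a photograph although the broker has wondered whether the engineer has relied on that invoice.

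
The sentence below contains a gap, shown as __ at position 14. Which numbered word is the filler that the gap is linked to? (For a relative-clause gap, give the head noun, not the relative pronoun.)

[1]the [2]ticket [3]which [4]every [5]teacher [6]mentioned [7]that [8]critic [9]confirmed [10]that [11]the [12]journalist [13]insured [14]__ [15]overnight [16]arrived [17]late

The gap at 14 is the object of "insured", inside a relative clause.
The relative pronoun is "which" (word 3); it is bound by the head noun immediately before it.
Its filler is the head noun "ticket", at word 2.

2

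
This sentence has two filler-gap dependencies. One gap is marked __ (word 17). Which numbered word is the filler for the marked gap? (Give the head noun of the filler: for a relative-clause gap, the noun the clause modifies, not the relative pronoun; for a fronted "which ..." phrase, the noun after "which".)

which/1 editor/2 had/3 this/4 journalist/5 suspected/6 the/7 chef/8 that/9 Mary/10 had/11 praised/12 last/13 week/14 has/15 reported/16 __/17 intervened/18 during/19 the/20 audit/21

2

The marked gap is the subject of "intervened".
Its filler is the fronted wh-phrase "which editor", at word 2.
(The other dependency links word 8 to a gap after word 12.)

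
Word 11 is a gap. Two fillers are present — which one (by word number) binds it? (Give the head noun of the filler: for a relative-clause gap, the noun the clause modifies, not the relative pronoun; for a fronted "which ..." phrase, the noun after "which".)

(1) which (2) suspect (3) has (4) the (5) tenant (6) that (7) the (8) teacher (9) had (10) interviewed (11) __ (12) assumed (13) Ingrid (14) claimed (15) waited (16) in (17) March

5

The marked gap is inside the relative clause, the direct object of "interviewed".
Its filler is the head noun "tenant" (via "that"), at word 5.
(The other dependency links word 2 to a gap after word 14.)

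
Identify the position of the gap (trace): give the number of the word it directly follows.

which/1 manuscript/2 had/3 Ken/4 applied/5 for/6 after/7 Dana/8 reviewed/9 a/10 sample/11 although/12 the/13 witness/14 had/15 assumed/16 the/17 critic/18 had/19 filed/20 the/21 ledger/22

The displaced element is "which manuscript" (word 2).
It functions as the object of the preposition "for" of "applied", so the gap sits immediately after word 6 ("for").
Base order: Ken had applied for which manuscript after Dana reviewed a sample although the witness had assumed the critic had filed the ledger.

6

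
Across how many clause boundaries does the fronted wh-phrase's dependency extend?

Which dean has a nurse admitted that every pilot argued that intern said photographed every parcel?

3

"which dean" is extracted from the subject of "photographed".
Boundaries crossed, outermost first: [that], [Ø], [Ø] — 3 in total.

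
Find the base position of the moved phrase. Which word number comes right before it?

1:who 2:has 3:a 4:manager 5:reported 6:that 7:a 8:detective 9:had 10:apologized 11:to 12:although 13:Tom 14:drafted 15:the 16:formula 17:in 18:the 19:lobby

11

The displaced element is "who" (word 1).
It is linked across 1 clause boundary (that).
It functions as the object of the preposition "to" of "apologized", so the gap sits immediately after word 11 ("to").
Base order: A manager has reported that a detective had apologized to who although Tom drafted the formula in the lobby.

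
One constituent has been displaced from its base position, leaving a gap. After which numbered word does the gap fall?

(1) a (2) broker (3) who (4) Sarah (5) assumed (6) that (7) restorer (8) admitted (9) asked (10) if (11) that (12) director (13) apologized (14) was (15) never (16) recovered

8

The displaced element is "a broker" (word 2).
It is linked across 2 clause boundaries (Ø → Ø).
It functions as the subject of "asked", so the gap sits immediately after word 8 ("admitted").
Base order: Sarah assumed that restorer admitted that a broker asked if that director apologized.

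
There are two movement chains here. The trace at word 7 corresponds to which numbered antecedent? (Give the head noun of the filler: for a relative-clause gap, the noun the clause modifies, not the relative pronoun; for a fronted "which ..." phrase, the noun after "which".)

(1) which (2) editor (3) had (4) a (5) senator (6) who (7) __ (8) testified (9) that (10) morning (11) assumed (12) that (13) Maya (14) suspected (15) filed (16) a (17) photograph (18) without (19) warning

5

The marked gap is inside the relative clause, the subject of "testified".
Its filler is the head noun "senator" (via "who"), at word 5.
(The other dependency links word 2 to a gap after word 14.)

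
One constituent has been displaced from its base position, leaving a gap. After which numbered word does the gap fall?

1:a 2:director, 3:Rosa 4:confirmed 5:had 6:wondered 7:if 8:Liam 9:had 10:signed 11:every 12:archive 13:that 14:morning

The displaced element is "a director" (word 2).
It is linked across 1 clause boundary (Ø).
It functions as the subject of "wondered", so the gap sits immediately after word 4 ("confirmed").
Base order: Rosa confirmed a director had wondered if Liam had signed every archive that morning.

4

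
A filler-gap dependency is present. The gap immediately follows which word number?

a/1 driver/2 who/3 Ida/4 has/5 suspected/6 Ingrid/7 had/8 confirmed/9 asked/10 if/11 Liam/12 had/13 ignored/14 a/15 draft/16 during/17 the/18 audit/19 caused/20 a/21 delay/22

9

The displaced element is "a driver" (word 2).
It is linked across 2 clause boundaries (Ø → Ø).
It functions as the subject of "asked", so the gap sits immediately after word 9 ("confirmed").
Base order: Ida has suspected Ingrid had confirmed that a driver asked if Liam had ignored a draft during the audit.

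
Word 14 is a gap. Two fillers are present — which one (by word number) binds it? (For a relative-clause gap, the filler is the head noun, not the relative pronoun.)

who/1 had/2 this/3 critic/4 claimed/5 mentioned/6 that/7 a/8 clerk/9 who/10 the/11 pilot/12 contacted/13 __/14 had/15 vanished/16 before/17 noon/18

The marked gap is inside the relative clause, the direct object of "contacted".
Its filler is the head noun "clerk" (via "who"), at word 9.
(The other dependency links word 1 to a gap after word 5.)

9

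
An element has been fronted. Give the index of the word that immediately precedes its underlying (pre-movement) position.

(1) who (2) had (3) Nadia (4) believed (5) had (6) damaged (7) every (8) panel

4

The displaced element is "who" (word 1).
It is linked across 1 clause boundary (Ø).
It functions as the subject of "damaged", so the gap sits immediately after word 4 ("believed").
Base order: Nadia had believed that who had damaged every panel.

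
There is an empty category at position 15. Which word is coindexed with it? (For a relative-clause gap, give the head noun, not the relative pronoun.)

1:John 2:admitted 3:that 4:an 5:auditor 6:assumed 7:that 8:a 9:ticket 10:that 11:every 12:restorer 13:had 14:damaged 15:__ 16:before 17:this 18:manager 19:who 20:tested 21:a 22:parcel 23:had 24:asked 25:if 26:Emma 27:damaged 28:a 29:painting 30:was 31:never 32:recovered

9

The gap at 15 is the object of "damaged", inside a relative clause.
The relative pronoun is "that" (word 10); it is bound by the head noun immediately before it.
Its filler is the head noun "ticket", at word 9.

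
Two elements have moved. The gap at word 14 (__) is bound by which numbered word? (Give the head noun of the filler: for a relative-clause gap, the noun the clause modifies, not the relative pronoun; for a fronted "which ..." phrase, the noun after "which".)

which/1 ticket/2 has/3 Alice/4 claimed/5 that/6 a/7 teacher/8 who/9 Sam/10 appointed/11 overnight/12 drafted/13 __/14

The marked gap is the direct object of "drafted".
Its filler is the fronted wh-phrase "which ticket", at word 2.
(The other dependency links word 8 to a gap after word 11.)

2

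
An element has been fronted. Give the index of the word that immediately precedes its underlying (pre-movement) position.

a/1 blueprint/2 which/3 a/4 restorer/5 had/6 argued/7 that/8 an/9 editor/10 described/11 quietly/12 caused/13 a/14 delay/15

11

The displaced element is "a blueprint" (word 2).
It is linked across 1 clause boundary (that).
It functions as the direct object of "described", so the gap sits immediately after word 11 ("described").
Base order: A restorer had argued that an editor described a blueprint quietly.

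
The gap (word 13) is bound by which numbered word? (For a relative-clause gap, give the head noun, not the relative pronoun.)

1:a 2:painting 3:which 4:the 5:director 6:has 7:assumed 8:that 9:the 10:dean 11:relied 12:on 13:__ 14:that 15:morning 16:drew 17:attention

2

The gap at 13 is the prepositional object of "relied", inside a relative clause.
The relative pronoun is "which" (word 3); it is bound by the head noun immediately before it.
Its filler is the head noun "painting", at word 2.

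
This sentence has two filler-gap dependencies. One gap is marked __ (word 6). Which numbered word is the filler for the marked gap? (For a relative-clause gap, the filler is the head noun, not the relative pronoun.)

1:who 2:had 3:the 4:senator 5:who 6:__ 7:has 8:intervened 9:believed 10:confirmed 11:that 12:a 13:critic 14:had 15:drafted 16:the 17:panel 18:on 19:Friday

4

The marked gap is inside the relative clause, the subject of "intervened".
Its filler is the head noun "senator" (via "who"), at word 4.
(The other dependency links word 1 to a gap after word 9.)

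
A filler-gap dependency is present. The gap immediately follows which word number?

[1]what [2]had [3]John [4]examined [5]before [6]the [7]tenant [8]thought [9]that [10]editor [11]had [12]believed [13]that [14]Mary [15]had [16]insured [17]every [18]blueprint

4

The displaced element is "what" (word 1).
It functions as the direct object of "examined", so the gap sits immediately after word 4 ("examined").
Base order: John had examined what before the tenant thought that editor had believed that Mary had insured every blueprint.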